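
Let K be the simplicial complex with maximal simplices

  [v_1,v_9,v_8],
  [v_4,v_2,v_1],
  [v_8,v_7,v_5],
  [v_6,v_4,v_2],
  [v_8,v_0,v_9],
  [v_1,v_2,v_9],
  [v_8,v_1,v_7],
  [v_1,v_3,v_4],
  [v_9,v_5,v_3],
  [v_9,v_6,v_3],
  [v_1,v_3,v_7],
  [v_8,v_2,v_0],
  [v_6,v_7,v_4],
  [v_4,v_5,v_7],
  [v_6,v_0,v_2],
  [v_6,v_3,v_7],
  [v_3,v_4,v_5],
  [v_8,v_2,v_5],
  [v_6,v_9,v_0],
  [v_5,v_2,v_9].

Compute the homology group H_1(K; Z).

H_1 = Z ⊕ Z/2.

Take the total order v_0 < v_1 < v_2 < v_3 < v_4 < v_5 < v_6 < v_7 < v_8 < v_9 on the vertex set. Then K (dimension 2) consists of the simplices:

  0-simplices (10): [v_0], [v_1], [v_2], [v_3], [v_4], [v_5], [v_6], [v_7], [v_8], [v_9]
  1-simplices (30): (30 of them)
  2-simplices (20): (20 of them)

so the chain groups are C_0 ≅ Z^10, C_1 ≅ Z^30, C_2 ≅ Z^20.

The boundary map ∂_1: C_1 → C_0 sends each edge [p,q] (with p < q) to q − p. For instance
  ∂[v_2,v_4] = [v_4] − [v_2].
As a 10×30 matrix over Z this has rank 9, with invariant factors (1,1,1,1,1,1,1,1,1).

Boundary ∂_2: C_2 → C_1 acts by ∂[p,q,r] = [q,r] − [p,r] + [p,q]. For instance
  ∂[v_2,v_5,v_9] = [v_5,v_9] − [v_2,v_9] + [v_2,v_5],
  ∂[v_1,v_3,v_7] = [v_3,v_7] − [v_1,v_7] + [v_1,v_3].
The 30×20 boundary matrix has rank 20 and Smith normal form diag(1,1,1,1,1,1,1,1,1,1,1,1,1,1,1,1,1,1,1,2).

From H_k ≅ ker(∂_k) / im(∂_{k+1}) we obtain:

  H_1: rank ker ∂_1 − rank ∂_2 = (30 − 9) − 20 = 1, and ∂_2 has invariant factor 2 > 1, so H_1 ≅ Z ⊕ Z/2.

(K is a triangulation of the Klein bottle.)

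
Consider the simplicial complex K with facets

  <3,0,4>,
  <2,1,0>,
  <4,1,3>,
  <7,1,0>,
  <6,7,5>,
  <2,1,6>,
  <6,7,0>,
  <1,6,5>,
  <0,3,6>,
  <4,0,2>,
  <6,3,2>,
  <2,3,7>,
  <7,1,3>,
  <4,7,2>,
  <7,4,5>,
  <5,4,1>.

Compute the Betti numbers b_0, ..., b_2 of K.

Order the vertices as 0 < 1 < 2 < 3 < 4 < 5 < 6 < 7. Listing each simplex with vertices in this order, K has dimension 2 with simplices:

  0-simplices (8): [0], [1], [2], [3], [4], [5], [6], [7]
  1-simplices (24): (24 of them)
  2-simplices (16): [0,1,2], [0,1,7], [0,2,4], [0,3,4], [0,3,6], [0,6,7], [1,2,6], [1,3,4], [1,3,7], [1,4,5], [1,5,6], [2,3,6], [2,3,7], [2,4,7], [4,5,7], [5,6,7]

so the chain groups are C_0 ≅ Z^8, C_1 ≅ Z^24, C_2 ≅ Z^16.

The boundary map ∂_1: C_1 → C_0 is given by ∂[p,q] = [q] − [p]. For instance
  ∂[3,6] = [6] − [3].
As a 8×24 matrix over Z this has rank 7, with invariant factors (1,1,1,1,1,1,1).

∂_2: C_2 → C_1 maps a triangle to the signed sum of its edges. For instance
  ∂[1,3,4] = [3,4] − [1,4] + [1,3],
  ∂[0,6,7] = [6,7] − [0,7] + [0,6].
As a 24×16 matrix over Z this has rank 15, with invariant factors (1,1,1,1,1,1,1,1,1,1,1,1,1,1,1).

Reading off H_k = ker ∂_k / im ∂_{k+1}:

  H_0: rank C_0 − rank ∂_1 = 8 − 7 = 1, and the invariant factors of ∂_1 are all 1, so H_0 ≅ Z.
  H_1: rank ker ∂_1 − rank ∂_2 = (24 − 7) − 15 = 2, and the invariant factors of ∂_2 are all 1, so H_1 ≅ Z^2.
  H_2: rank ker ∂_2 − rank ∂_3 = (16 − 15) − 0 = 1, and there is no ∂_3, so H_2 ≅ Z.

Hence the Betti numbers are b_0 = 1, b_1 = 2, b_2 = 1.

b_0 = 1, b_1 = 2, b_2 = 1.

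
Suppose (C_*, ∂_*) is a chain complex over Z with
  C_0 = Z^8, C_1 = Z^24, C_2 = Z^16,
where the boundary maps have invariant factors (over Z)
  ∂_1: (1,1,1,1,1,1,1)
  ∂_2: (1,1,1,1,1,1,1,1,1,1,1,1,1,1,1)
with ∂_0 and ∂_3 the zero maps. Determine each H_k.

H_0: b_0 = 8 − 0 − 7 = 1; torsion from ∂_1 factors > 1: none. So H_0 ≅ Z.
H_1: b_1 = 24 − 7 − 15 = 2; torsion from ∂_2 factors > 1: none. So H_1 ≅ Z^2.
H_2: b_2 = 16 − 15 − 0 = 1; torsion from ∂_3 factors > 1: none. So H_2 ≅ Z.

H_0 ≅ Z,  H_1 ≅ Z^2,  H_2 ≅ Z.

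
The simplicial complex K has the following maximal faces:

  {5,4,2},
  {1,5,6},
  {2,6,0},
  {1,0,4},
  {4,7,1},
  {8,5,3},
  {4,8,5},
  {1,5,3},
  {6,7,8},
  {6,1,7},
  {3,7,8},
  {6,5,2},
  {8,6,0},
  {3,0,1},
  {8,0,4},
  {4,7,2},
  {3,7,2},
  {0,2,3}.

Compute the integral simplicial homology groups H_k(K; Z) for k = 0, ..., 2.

H_0 = Z,  H_1 = Z^2,  H_2 = Z.

Fix the vertex order 0 < 1 < 2 < 3 < 4 < 5 < 6 < 7 < 8 and write every simplex with vertices in increasing order. Then dim K = 2 and the simplices of K are:

  0-simplices (9): [0], [1], [2], [3], [4], [5], [6], [7], [8]
  1-simplices (27): (27 of them)
  2-simplices (18): [0,1,3], [0,1,4], [0,2,3], [0,2,6], [0,4,8], [0,6,8], [1,3,5], [1,4,7], [1,5,6], [1,6,7], [2,3,7], [2,4,5], [2,4,7], [2,5,6], [3,5,8], [3,7,8], [4,5,8], [6,7,8]

giving chain groups C_0 ≅ Z^9, C_1 ≅ Z^27, C_2 ≅ Z^18.

The boundary map ∂_1: C_1 → C_0 sends each edge [p,q] (with p < q) to q − p. For instance
  ∂[1,6] = [6] − [1].
The resulting 9×27 matrix has rank 8, and its Smith normal form has invariant factors (1,1,1,1,1,1,1,1).

Boundary ∂_2: C_2 → C_1 maps a triangle to the signed sum of its edges. For instance
  ∂[1,5,6] = [5,6] − [1,6] + [1,5],
  ∂[4,5,8] = [5,8] − [4,8] + [4,5].
The 27×18 boundary matrix has rank 17 and Smith normal form diag(1,1,1,1,1,1,1,1,1,1,1,1,1,1,1,1,1).

From H_k ≅ ker(∂_k) / im(∂_{k+1}) we obtain:

  H_0: rank C_0 − rank ∂_1 = 9 − 8 = 1, and the invariant factors of ∂_1 are all 1, so H_0 = Z.
  H_1: rank ker ∂_1 − rank ∂_2 = (27 − 8) − 17 = 2, and the invariant factors of ∂_2 are all 1, so H_1 = Z^2.
  H_2: rank ker ∂_2 − rank ∂_3 = (18 − 17) − 0 = 1, and there is no ∂_3, so H_2 = Z.

(K is a triangulation of the torus T^2.)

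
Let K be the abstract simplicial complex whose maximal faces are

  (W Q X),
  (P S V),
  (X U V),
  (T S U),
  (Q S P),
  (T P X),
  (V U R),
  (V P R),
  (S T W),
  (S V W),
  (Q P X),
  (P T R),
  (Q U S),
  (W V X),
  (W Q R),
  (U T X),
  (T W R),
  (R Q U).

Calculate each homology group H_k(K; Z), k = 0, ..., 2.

Fix the vertex order P < Q < R < S < T < U < V < W < X and write every simplex with vertices in increasing order. Then dim K = 2 and the simplices of K are:

  0-simplices (9): P, Q, R, S, T, U, V, W, X
  1-simplices (27): PQ, PR, PS, PT, PV, PX, QR, QS, QU, QW, QX, RT, RU, RV, RW, ST, SU, SV, SW, TU, TW, TX, UV, UX, VW, VX, WX
  2-simplices (18): PQS, PQX, PRT, PRV, PSV, PTX, QRU, QRW, QSU, QWX, RTW, RUV, STU, STW, SVW, TUX, UVX, VWX

Hence C_0 ≅ Z^9, C_1 ≅ Z^27, C_2 ≅ Z^18.

∂_1: C_1 → C_0 is given by ∂[p,q] = [q] − [p]. For instance
  ∂TW = W − T.
This gives a 9×27 integer matrix of rank 8; reducing to Smith normal form yields diagonal entries (1,1,1,1,1,1,1,1).

The boundary map ∂_2: C_2 → C_1 maps a triangle to the signed sum of its edges. For instance
  ∂RTW = TW − RW + RT,
  ∂TUX = UX − TX + TU.
This gives a 27×18 integer matrix of rank 17; reducing to Smith normal form yields diagonal entries (1,1,1,1,1,1,1,1,1,1,1,1,1,1,1,1,1).

Reading off H_k = ker ∂_k / im ∂_{k+1}:

  H_0: rank C_0 − rank ∂_1 = 9 − 8 = 1, and the invariant factors of ∂_1 are all 1, so H_0 = Z.
  H_1: rank ker ∂_1 − rank ∂_2 = (27 − 8) − 17 = 2, and the invariant factors of ∂_2 are all 1, so H_1 = Z^2.
  H_2: rank ker ∂_2 − rank ∂_3 = (18 − 17) − 0 = 1, and there is no ∂_3, so H_2 = Z.

As a check, the Euler characteristic is 9 − 27 + 18 = 0, which agrees with 1 − 2 + 1 = 0.
(K is a triangulation of the torus T^2.)

H_0 = Z,  H_1 = Z^2,  H_2 = Z.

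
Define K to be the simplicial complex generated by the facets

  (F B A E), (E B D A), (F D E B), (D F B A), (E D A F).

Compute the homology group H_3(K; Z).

Fix the vertex order A < B < D < E < F and write every simplex with vertices in increasing order. Then dim K = 3 and the simplices of K are:

  0-simplices (5): A, B, D, E, F
  1-simplices (10): AB, AD, AE, AF, BD, BE, BF, DE, DF, EF
  2-simplices (10): ABD, ABE, ABF, ADE, ADF, AEF, BDE, BDF, BEF, DEF
  3-simplices (5): ABDE, ABDF, ABEF, ADEF, BDEF

Hence C_0 ≅ Z^5, C_1 ≅ Z^10, C_2 ≅ Z^10, C_3 ≅ Z^5.

Boundary ∂_1: C_1 → C_0 sends each edge [p,q] (with p < q) to q − p. For instance
  ∂AF = F − A.
The resulting 5×10 matrix has rank 4, and its Smith normal form has invariant factors (1,1,1,1).

The boundary map ∂_2: C_2 → C_1 sends each 2-simplex [p,q,r] to [q,r] − [p,r] + [p,q]. For instance
  ∂BEF = EF − BF + BE,
  ∂BDF = DF − BF + BD.
This gives a 10×10 integer matrix of rank 6; reducing to Smith normal form yields diagonal entries (1,1,1,1,1,1).

The boundary map ∂_3: C_3 → C_2 sends each 3-simplex σ to the alternating sum Σ_i (−1)^i (σ with its i-th vertex removed). For instance
  ∂BDEF = DEF − BEF + BDF − BDE,
  ∂ADEF = DEF − AEF + ADF − ADE.
The 10×5 boundary matrix has rank 4 and Smith normal form diag(1,1,1,1).

From H_k ≅ ker(∂_k) / im(∂_{k+1}) we obtain:

  H_3: rank ker ∂_3 − rank ∂_4 = (5 − 4) − 0 = 1, and there is no ∂_4, so H_3 = Z.

(K is a triangulation of the 3-sphere S^3.)

H_3 ≅ Z.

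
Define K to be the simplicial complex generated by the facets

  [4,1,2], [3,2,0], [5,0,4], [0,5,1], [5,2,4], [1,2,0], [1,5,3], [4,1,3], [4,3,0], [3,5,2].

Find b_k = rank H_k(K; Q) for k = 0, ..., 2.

Order the vertices as 0 < 1 < 2 < 3 < 4 < 5. Listing each simplex with vertices in this order, K has dimension 2 with simplices:

  0-simplices (6): [0], [1], [2], [3], [4], [5]
  1-simplices (15): [0,1], [0,2], [0,3], [0,4], [0,5], [1,2], [1,3], [1,4], [1,5], [2,3], [2,4], [2,5], [3,4], [3,5], [4,5]
  2-simplices (10): [0,1,2], [0,1,5], [0,2,3], [0,3,4], [0,4,5], [1,2,4], [1,3,4], [1,3,5], [2,3,5], [2,4,5]

Hence C_0 ≅ Z^6, C_1 ≅ Z^15, C_2 ≅ Z^10.

∂_1: C_1 → C_0 is given by ∂[p,q] = [q] − [p]. For instance
  ∂[2,4] = [4] − [2].
As a 6×15 matrix over Z this has rank 5, with invariant factors (1,1,1,1,1).

The boundary map ∂_2: C_2 → C_1 sends each 2-simplex [p,q,r] to [q,r] − [p,r] + [p,q]. For instance
  ∂[0,1,2] = [1,2] − [0,2] + [0,1],
  ∂[0,4,5] = [4,5] − [0,5] + [0,4].
The 15×10 boundary matrix has rank 10 and Smith normal form diag(1,1,1,1,1,1,1,1,1,2).

Reading off H_k = ker ∂_k / im ∂_{k+1}:

  H_0: rank C_0 − rank ∂_1 = 6 − 5 = 1, and the invariant factors of ∂_1 are all 1, so H_0 = Z.
  H_1: rank ker ∂_1 − rank ∂_2 = (15 − 5) − 10 = 0, and ∂_2 has invariant factor 2 > 1, so H_1 = Z/2.
  H_2: rank ker ∂_2 − rank ∂_3 = (10 − 10) − 0 = 0, and there is no ∂_3, so H_2 = 0.

(K is a triangulation of the real projective plane RP^2.)

Hence the Betti numbers are b_0 = 1, b_1 = 0, b_2 = 0.

b_0 = 1, b_1 = 0, b_2 = 0.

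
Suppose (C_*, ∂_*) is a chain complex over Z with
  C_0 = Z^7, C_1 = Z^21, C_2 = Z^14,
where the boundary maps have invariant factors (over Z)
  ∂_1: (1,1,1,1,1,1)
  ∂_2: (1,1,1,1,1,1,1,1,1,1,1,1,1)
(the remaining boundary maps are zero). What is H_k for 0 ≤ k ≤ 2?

H_0: b_0 = 7 − 0 − 6 = 1; torsion from ∂_1 factors > 1: none. So H_0 = Z.
H_1: b_1 = 21 − 6 − 13 = 2; torsion from ∂_2 factors > 1: none. So H_1 = Z^2.
H_2: b_2 = 14 − 13 − 0 = 1; torsion from ∂_3 factors > 1: none. So H_2 = Z.

H_0 = Z,  H_1 = Z^2,  H_2 = Z.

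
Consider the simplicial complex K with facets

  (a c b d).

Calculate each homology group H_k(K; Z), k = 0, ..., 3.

We work with the vertex ordering a < b < c < d. The simplices of K, each written with vertices in increasing order, are:

  0-simplices (4): a, b, c, d
  1-simplices (6): ab, ac, ad, bc, bd, cd
  2-simplices (4): abc, abd, acd, bcd
  3-simplices (1): abcd

Hence C_0 ≅ Z^4, C_1 ≅ Z^6, C_2 ≅ Z^4, C_3 ≅ Z^1.

∂_1: C_1 → C_0 sends each edge [p,q] (with p < q) to q − p. For instance
  ∂ab = b − a.
As a 4×6 matrix over Z this has rank 3, with invariant factors (1,1,1).

∂_2: C_2 → C_1 sends each 2-simplex [p,q,r] to [q,r] − [p,r] + [p,q]. For instance
  ∂acd = cd − ad + ac,
  ∂bcd = cd − bd + bc.
This gives a 6×4 integer matrix of rank 3; reducing to Smith normal form yields diagonal entries (1,1,1).

Boundary ∂_3: C_3 → C_2 sends each 3-simplex σ to the alternating sum Σ_i (−1)^i (σ with its i-th vertex removed). For instance
  ∂abcd = bcd − acd + abd − abc.
The 4×1 boundary matrix has rank 1 and Smith normal form diag(1).

Now H_k = ker ∂_k / im ∂_{k+1}, so:

  H_0: rank C_0 − rank ∂_1 = 4 − 3 = 1, and the invariant factors of ∂_1 are all 1, so H_0 = Z.
  H_1: rank ker ∂_1 − rank ∂_2 = (6 − 3) − 3 = 0, and the invariant factors of ∂_2 are all 1, so H_1 = 0.
  H_2: rank ker ∂_2 − rank ∂_3 = (4 − 3) − 1 = 0, and the invariant factors of ∂_3 are all 1, so H_2 = 0.
  H_3: rank ker ∂_3 − rank ∂_4 = (1 − 1) − 0 = 0, and there is no ∂_4, so H_3 = 0.

As a check, the Euler characteristic is 4 − 6 + 4 − 1 = 1, which agrees with 1 − 0 + 0 − 0 = 1.

H_0 ≅ Z,  H_1 = 0,  H_2 = 0,  H_3 = 0.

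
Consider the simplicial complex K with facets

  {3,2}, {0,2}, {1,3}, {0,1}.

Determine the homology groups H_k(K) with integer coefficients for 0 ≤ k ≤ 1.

H_0 ≅ Z,  H_1 ≅ Z.

We work with the vertex ordering 0 < 1 < 2 < 3. The simplices of K, each written with vertices in increasing order, are:

  0-simplices (4): [0], [1], [2], [3]
  1-simplices (4): [0,1], [0,2], [1,3], [2,3]

Hence C_0 ≅ Z^4, C_1 ≅ Z^4.

Boundary ∂_1: C_1 → C_0 maps an edge to its endpoints' difference, ∂[p,q] = q − p. For instance
  ∂[0,1] = [1] − [0].
As a 4×4 matrix over Z this has rank 3, with invariant factors (1,1,1).

Reading off H_k = ker ∂_k / im ∂_{k+1}:

  H_0: rank C_0 − rank ∂_1 = 4 − 3 = 1, and the invariant factors of ∂_1 are all 1, so H_0 = Z.
  H_1: rank ker ∂_1 − rank ∂_2 = (4 − 3) − 0 = 1, and there is no ∂_2, so H_1 = Z.

As a check, the Euler characteristic is 4 − 4 = 0, which agrees with 1 − 1 = 0.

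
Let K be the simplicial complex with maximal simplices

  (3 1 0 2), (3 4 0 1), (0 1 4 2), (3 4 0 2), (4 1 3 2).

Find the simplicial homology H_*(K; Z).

K has 5 vertices, 10 edges, 10 triangles, 5 3-simplices.
rank ∂_0 = 0, rank ∂_1 = 4 ⇒ b_0 = 5 − 0 − 4 = 1; all invariant factors of ∂_1 are 1 so no torsion. So H_0 ≅ Z.
rank ∂_1 = 4, rank ∂_2 = 6 ⇒ b_1 = 10 − 4 − 6 = 0; all invariant factors of ∂_2 are 1 so no torsion. So H_1 ≅ 0.
rank ∂_2 = 6, rank ∂_3 = 4 ⇒ b_2 = 10 − 6 − 4 = 0; all invariant factors of ∂_3 are 1 so no torsion. So H_2 ≅ 0.
rank ∂_3 = 4, rank ∂_4 = 0 ⇒ b_3 = 5 − 4 − 0 = 1. So H_3 ≅ Z.

H_0 ≅ Z,  H_1 = 0,  H_2 = 0,  H_3 ≅ Z.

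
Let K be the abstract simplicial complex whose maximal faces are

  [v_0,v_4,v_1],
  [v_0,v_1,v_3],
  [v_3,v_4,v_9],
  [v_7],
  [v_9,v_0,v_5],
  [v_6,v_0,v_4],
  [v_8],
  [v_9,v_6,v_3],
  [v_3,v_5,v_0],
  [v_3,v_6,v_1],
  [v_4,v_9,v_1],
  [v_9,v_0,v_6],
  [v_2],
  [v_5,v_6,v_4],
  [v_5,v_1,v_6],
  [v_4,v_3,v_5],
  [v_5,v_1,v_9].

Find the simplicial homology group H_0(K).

H_0 ≅ Z^4.

Take the total order v_0 < v_1 < v_2 < v_3 < v_4 < v_5 < v_6 < v_7 < v_8 < v_9 on the vertex set. Then K (dimension 2) consists of the simplices:

  0-simplices (10): [v_0], [v_1], [v_2], [v_3], [v_4], [v_5], [v_6], [v_7], [v_8], [v_9]
  1-simplices (21): (21 of them)
  2-simplices (14): (14 of them)

so the chain groups are C_0 ≅ Z^10, C_1 ≅ Z^21, C_2 ≅ Z^14.

The boundary map ∂_1: C_1 → C_0 maps an edge to its endpoints' difference, ∂[p,q] = q − p.
As a 10×21 matrix over Z this has rank 6, with invariant factors (1,1,1,1,1,1).

∂_2: C_2 → C_1 acts by ∂[p,q,r] = [q,r] − [p,r] + [p,q]. For instance
  ∂[v_3,v_6,v_9] = [v_6,v_9] − [v_3,v_9] + [v_3,v_6],
  ∂[v_0,v_1,v_3] = [v_1,v_3] − [v_0,v_3] + [v_0,v_1].
This gives a 21×14 integer matrix of rank 13; reducing to Smith normal form yields diagonal entries (1,1,1,1,1,1,1,1,1,1,1,1,1).

Reading off H_k = ker ∂_k / im ∂_{k+1}:

  H_0: rank C_0 − rank ∂_1 = 10 − 6 = 4, and the invariant factors of ∂_1 are all 1, so H_0 ≅ Z^4.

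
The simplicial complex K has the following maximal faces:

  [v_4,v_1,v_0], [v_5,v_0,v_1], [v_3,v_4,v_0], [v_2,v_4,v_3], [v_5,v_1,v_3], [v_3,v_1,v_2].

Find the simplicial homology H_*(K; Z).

H_0 ≅ Z,  H_1 ≅ Z,  H_2 = 0.

Fix the vertex order v_0 < v_1 < v_2 < v_3 < v_4 < v_5 and write every simplex with vertices in increasing order. Then dim K = 2 and the simplices of K are:

  0-simplices (6): [v_0], [v_1], [v_2], [v_3], [v_4], [v_5]
  1-simplices (12): [v_0,v_1], [v_0,v_3], [v_0,v_4], [v_0,v_5], [v_1,v_2], [v_1,v_3], [v_1,v_4], [v_1,v_5], [v_2,v_3], [v_2,v_4], [v_3,v_4], [v_3,v_5]
  2-simplices (6): [v_0,v_1,v_4], [v_0,v_1,v_5], [v_0,v_3,v_4], [v_1,v_2,v_3], [v_1,v_3,v_5], [v_2,v_3,v_4]

Hence C_0 ≅ Z^6, C_1 ≅ Z^12, C_2 ≅ Z^6.

The boundary map ∂_1: C_1 → C_0 maps an edge to its endpoints' difference, ∂[p,q] = q − p. For instance
  ∂[v_1,v_2] = [v_2] − [v_1].
The resulting 6×12 matrix has rank 5, and its Smith normal form has invariant factors (1,1,1,1,1).

Boundary ∂_2: C_2 → C_1 acts by ∂[p,q,r] = [q,r] − [p,r] + [p,q]. For instance
  ∂[v_1,v_2,v_3] = [v_2,v_3] − [v_1,v_3] + [v_1,v_2],
  ∂[v_1,v_3,v_5] = [v_3,v_5] − [v_1,v_5] + [v_1,v_3].
As a 12×6 matrix over Z this has rank 6, with invariant factors (1,1,1,1,1,1).

Computing H_k = (kernel of ∂_k) / (image of ∂_{k+1}):

  H_0: rank C_0 − rank ∂_1 = 6 − 5 = 1, and the invariant factors of ∂_1 are all 1, so H_0 = Z.
  H_1: rank ker ∂_1 − rank ∂_2 = (12 − 5) − 6 = 1, and the invariant factors of ∂_2 are all 1, so H_1 = Z.
  H_2: rank ker ∂_2 − rank ∂_3 = (6 − 6) − 0 = 0, and there is no ∂_3, so H_2 = 0.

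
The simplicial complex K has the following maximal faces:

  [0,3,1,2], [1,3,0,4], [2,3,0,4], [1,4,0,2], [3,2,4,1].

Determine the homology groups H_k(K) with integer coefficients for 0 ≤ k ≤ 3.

Fix the vertex order 0 < 1 < 2 < 3 < 4 and write every simplex with vertices in increasing order. Then dim K = 3 and the simplices of K are:

  0-simplices (5): [0], [1], [2], [3], [4]
  1-simplices (10): [0,1], [0,2], [0,3], [0,4], [1,2], [1,3], [1,4], [2,3], [2,4], [3,4]
  2-simplices (10): [0,1,2], [0,1,3], [0,1,4], [0,2,3], [0,2,4], [0,3,4], [1,2,3], [1,2,4], [1,3,4], [2,3,4]
  3-simplices (5): [0,1,2,3], [0,1,2,4], [0,1,3,4], [0,2,3,4], [1,2,3,4]

Hence C_0 ≅ Z^5, C_1 ≅ Z^10, C_2 ≅ Z^10, C_3 ≅ Z^5.

Boundary ∂_1: C_1 → C_0 maps an edge to its endpoints' difference, ∂[p,q] = q − p. For instance
  ∂[0,4] = [4] − [0].
The 5×10 boundary matrix has rank 4 and Smith normal form diag(1,1,1,1).

The boundary map ∂_2: C_2 → C_1 sends each 2-simplex [p,q,r] to [q,r] − [p,r] + [p,q]. For instance
  ∂[1,2,4] = [2,4] − [1,4] + [1,2],
  ∂[0,3,4] = [3,4] − [0,4] + [0,3].
As a 10×10 matrix over Z this has rank 6, with invariant factors (1,1,1,1,1,1).

∂_3: C_3 → C_2 sends each 3-simplex σ to the alternating sum Σ_i (−1)^i (σ with its i-th vertex removed). For instance
  ∂[0,1,2,4] = [1,2,4] − [0,2,4] + [0,1,4] − [0,1,2],
  ∂[0,2,3,4] = [2,3,4] − [0,3,4] + [0,2,4] − [0,2,3].
This gives a 10×5 integer matrix of rank 4; reducing to Smith normal form yields diagonal entries (1,1,1,1).

Now H_k = ker ∂_k / im ∂_{k+1}, so:

  H_0: rank C_0 − rank ∂_1 = 5 − 4 = 1, and the invariant factors of ∂_1 are all 1, so H_0 ≅ Z.
  H_1: rank ker ∂_1 − rank ∂_2 = (10 − 4) − 6 = 0, and the invariant factors of ∂_2 are all 1, so H_1 ≅ 0.
  H_2: rank ker ∂_2 − rank ∂_3 = (10 − 6) − 4 = 0, and the invariant factors of ∂_3 are all 1, so H_2 ≅ 0.
  H_3: rank ker ∂_3 − rank ∂_4 = (5 − 4) − 0 = 1, and there is no ∂_4, so H_3 ≅ Z.

As a check, the Euler characteristic is 5 − 10 + 10 − 5 = 0, which agrees with 1 − 0 + 0 − 1 = 0.

H_0 = Z,  H_1 = 0,  H_2 = 0,  H_3 = Z.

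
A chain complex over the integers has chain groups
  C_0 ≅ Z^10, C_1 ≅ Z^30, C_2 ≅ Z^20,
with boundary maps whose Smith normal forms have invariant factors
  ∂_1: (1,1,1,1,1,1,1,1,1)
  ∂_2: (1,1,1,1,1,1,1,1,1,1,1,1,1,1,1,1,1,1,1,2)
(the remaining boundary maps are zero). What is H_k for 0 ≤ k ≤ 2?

H_0: b_0 = 10 − 0 − 9 = 1; torsion from ∂_1 factors > 1: none. So H_0 ≅ Z.
H_1: b_1 = 30 − 9 − 20 = 1; torsion from ∂_2 factors > 1: [2]. So H_1 ≅ Z ⊕ Z/2Z.
H_2: b_2 = 20 − 20 − 0 = 0; torsion from ∂_3 factors > 1: none. So H_2 ≅ 0.

H_0 ≅ Z,  H_1 ≅ Z ⊕ Z/2Z,  H_2 = 0.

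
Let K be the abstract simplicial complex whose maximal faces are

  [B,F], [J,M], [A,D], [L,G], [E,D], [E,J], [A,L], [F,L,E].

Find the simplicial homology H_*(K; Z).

H_0 = Z,  H_1 = Z,  H_2 = 0.

We work with the vertex ordering A < B < D < E < F < G < J < L < M. The simplices of K, each written with vertices in increasing order, are:

  0-simplices (9): A, B, D, E, F, G, J, L, M
  1-simplices (10): AD, AL, BF, DE, EF, EJ, EL, FL, GL, JM
  2-simplices (1): EFL

giving chain groups C_0 ≅ Z^9, C_1 ≅ Z^10, C_2 ≅ Z^1.

∂_1: C_1 → C_0 maps an edge to its endpoints' difference, ∂[p,q] = q − p. For instance
  ∂GL = L − G.
As a 9×10 matrix over Z this has rank 8, with invariant factors (1,1,1,1,1,1,1,1).

Boundary ∂_2: C_2 → C_1 acts by ∂[p,q,r] = [q,r] − [p,r] + [p,q]. For instance
  ∂EFL = FL − EL + EF.
The resulting 10×1 matrix has rank 1, and its Smith normal form has invariant factors (1).

From H_k ≅ ker(∂_k) / im(∂_{k+1}) we obtain:

  H_0: rank C_0 − rank ∂_1 = 9 − 8 = 1, and the invariant factors of ∂_1 are all 1, so H_0 ≅ Z.
  H_1: rank ker ∂_1 − rank ∂_2 = (10 − 8) − 1 = 1, and the invariant factors of ∂_2 are all 1, so H_1 ≅ Z.
  H_2: rank ker ∂_2 − rank ∂_3 = (1 − 1) − 0 = 0, and there is no ∂_3, so H_2 ≅ 0.

As a check, the Euler characteristic is 9 − 10 + 1 = 0, which agrees with 1 − 1 + 0 = 0.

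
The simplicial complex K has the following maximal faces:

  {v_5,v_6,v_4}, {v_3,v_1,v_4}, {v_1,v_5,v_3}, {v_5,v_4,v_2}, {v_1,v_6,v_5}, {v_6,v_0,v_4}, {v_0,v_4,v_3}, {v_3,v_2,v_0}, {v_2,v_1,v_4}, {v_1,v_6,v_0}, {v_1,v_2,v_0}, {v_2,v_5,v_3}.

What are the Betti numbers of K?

We work with the vertex ordering v_0 < v_1 < v_2 < v_3 < v_4 < v_5 < v_6. The simplices of K, each written with vertices in increasing order, are:

  0-simplices (7): [v_0], [v_1], [v_2], [v_3], [v_4], [v_5], [v_6]
  1-simplices (18): (18 of them)
  2-simplices (12): (12 of them)

Hence C_0 ≅ Z^7, C_1 ≅ Z^18, C_2 ≅ Z^12.

The boundary map ∂_1: C_1 → C_0 is given by ∂[p,q] = [q] − [p]. For instance
  ∂[v_0,v_6] = [v_6] − [v_0].
The resulting 7×18 matrix has rank 6, and its Smith normal form has invariant factors (1,1,1,1,1,1).

Boundary ∂_2: C_2 → C_1 acts by ∂[p,q,r] = [q,r] − [p,r] + [p,q]. For instance
  ∂[v_2,v_3,v_5] = [v_3,v_5] − [v_2,v_5] + [v_2,v_3],
  ∂[v_0,v_1,v_2] = [v_1,v_2] − [v_0,v_2] + [v_0,v_1].
The 18×12 boundary matrix has rank 12 and Smith normal form diag(1,1,1,1,1,1,1,1,1,1,1,2).

Computing H_k = (kernel of ∂_k) / (image of ∂_{k+1}):

  H_0: rank C_0 − rank ∂_1 = 7 − 6 = 1, and the invariant factors of ∂_1 are all 1, so H_0 ≅ Z.
  H_1: rank ker ∂_1 − rank ∂_2 = (18 − 6) − 12 = 0, and ∂_2 has invariant factor 2 > 1, so H_1 ≅ Z_2.
  H_2: rank ker ∂_2 − rank ∂_3 = (12 − 12) − 0 = 0, and there is no ∂_3, so H_2 ≅ 0.

As a check, the Euler characteristic is 7 − 18 + 12 = 1, which agrees with 1 − 0 + 0 = 1.

Hence the Betti numbers are b_0 = 1, b_1 = 0, b_2 = 0.

b_0 = 1, b_1 = 0, b_2 = 0.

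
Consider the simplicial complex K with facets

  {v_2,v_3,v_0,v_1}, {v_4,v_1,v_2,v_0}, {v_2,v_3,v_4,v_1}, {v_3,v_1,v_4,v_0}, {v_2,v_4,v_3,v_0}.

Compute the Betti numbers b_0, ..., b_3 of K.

Order the vertices as v_0 < v_1 < v_2 < v_3 < v_4. Listing each simplex with vertices in this order, K has dimension 3 with simplices:

  0-simplices (5): [v_0], [v_1], [v_2], [v_3], [v_4]
  1-simplices (10): [v_0,v_1], [v_0,v_2], [v_0,v_3], [v_0,v_4], [v_1,v_2], [v_1,v_3], [v_1,v_4], [v_2,v_3], [v_2,v_4], [v_3,v_4]
  2-simplices (10): [v_0,v_1,v_2], [v_0,v_1,v_3], [v_0,v_1,v_4], [v_0,v_2,v_3], [v_0,v_2,v_4], [v_0,v_3,v_4], [v_1,v_2,v_3], [v_1,v_2,v_4], [v_1,v_3,v_4], [v_2,v_3,v_4]
  3-simplices (5): [v_0,v_1,v_2,v_3], [v_0,v_1,v_2,v_4], [v_0,v_1,v_3,v_4], [v_0,v_2,v_3,v_4], [v_1,v_2,v_3,v_4]

giving chain groups C_0 ≅ Z^5, C_1 ≅ Z^10, C_2 ≅ Z^10, C_3 ≅ Z^5.

The boundary map ∂_1: C_1 → C_0 is given by ∂[p,q] = [q] − [p]. For instance
  ∂[v_2,v_3] = [v_3] − [v_2].
The resulting 5×10 matrix has rank 4, and its Smith normal form has invariant factors (1,1,1,1).

The boundary map ∂_2: C_2 → C_1 sends each 2-simplex [p,q,r] to [q,r] − [p,r] + [p,q]. For instance
  ∂[v_0,v_1,v_2] = [v_1,v_2] − [v_0,v_2] + [v_0,v_1],
  ∂[v_0,v_1,v_4] = [v_1,v_4] − [v_0,v_4] + [v_0,v_1].
The resulting 10×10 matrix has rank 6, and its Smith normal form has invariant factors (1,1,1,1,1,1).

Boundary ∂_3: C_3 → C_2 sends each 3-simplex σ to the alternating sum Σ_i (−1)^i (σ with its i-th vertex removed). For instance
  ∂[v_0,v_1,v_2,v_4] = [v_1,v_2,v_4] − [v_0,v_2,v_4] + [v_0,v_1,v_4] − [v_0,v_1,v_2],
  ∂[v_0,v_2,v_3,v_4] = [v_2,v_3,v_4] − [v_0,v_3,v_4] + [v_0,v_2,v_4] − [v_0,v_2,v_3].
As a 10×5 matrix over Z this has rank 4, with invariant factors (1,1,1,1).

Reading off H_k = ker ∂_k / im ∂_{k+1}:

  H_0: rank C_0 − rank ∂_1 = 5 − 4 = 1, and the invariant factors of ∂_1 are all 1, so H_0 ≅ Z.
  H_1: rank ker ∂_1 − rank ∂_2 = (10 − 4) − 6 = 0, and the invariant factors of ∂_2 are all 1, so H_1 ≅ 0.
  H_2: rank ker ∂_2 − rank ∂_3 = (10 − 6) − 4 = 0, and the invariant factors of ∂_3 are all 1, so H_2 ≅ 0.
  H_3: rank ker ∂_3 − rank ∂_4 = (5 − 4) − 0 = 1, and there is no ∂_4, so H_3 ≅ Z.

As a check, the Euler characteristic is 5 − 10 + 10 − 5 = 0, which agrees with 1 − 0 + 0 − 1 = 0.

Hence the Betti numbers are b_0 = 1, b_1 = 0, b_2 = 0, b_3 = 1.

b_0 = 1, b_1 = 0, b_2 = 0, b_3 = 1.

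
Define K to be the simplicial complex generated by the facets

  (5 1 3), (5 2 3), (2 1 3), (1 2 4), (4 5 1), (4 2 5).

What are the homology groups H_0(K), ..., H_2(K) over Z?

Order the vertices as 1 < 2 < 3 < 4 < 5. Listing each simplex with vertices in this order, K has dimension 2 with simplices:

  0-simplices (5): [1], [2], [3], [4], [5]
  1-simplices (9): [1,2], [1,3], [1,4], [1,5], [2,3], [2,4], [2,5], [3,5], [4,5]
  2-simplices (6): [1,2,3], [1,2,4], [1,3,5], [1,4,5], [2,3,5], [2,4,5]

so the chain groups are C_0 ≅ Z^5, C_1 ≅ Z^9, C_2 ≅ Z^6.

The boundary map ∂_1: C_1 → C_0 sends each edge [p,q] (with p < q) to q − p.
As a 5×9 matrix over Z this has rank 4, with invariant factors (1,1,1,1).

∂_2: C_2 → C_1 maps a triangle to the signed sum of its edges. For instance
  ∂[1,2,4] = [2,4] − [1,4] + [1,2],
  ∂[2,3,5] = [3,5] − [2,5] + [2,3].
As a 9×6 matrix over Z this has rank 5, with invariant factors (1,1,1,1,1).

Computing H_k = (kernel of ∂_k) / (image of ∂_{k+1}):

  H_0: rank C_0 − rank ∂_1 = 5 − 4 = 1, and the invariant factors of ∂_1 are all 1, so H_0 = Z.
  H_1: rank ker ∂_1 − rank ∂_2 = (9 − 4) − 5 = 0, and the invariant factors of ∂_2 are all 1, so H_1 = 0.
  H_2: rank ker ∂_2 − rank ∂_3 = (6 − 5) − 0 = 1, and there is no ∂_3, so H_2 = Z.

As a check, the Euler characteristic is 5 − 9 + 6 = 2, which agrees with 1 − 0 + 1 = 2.

H_0 = Z,  H_1 = 0,  H_2 = Z.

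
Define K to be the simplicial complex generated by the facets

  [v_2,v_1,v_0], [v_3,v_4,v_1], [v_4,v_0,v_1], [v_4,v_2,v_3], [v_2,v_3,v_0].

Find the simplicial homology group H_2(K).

H_2 = 0.

Order the vertices as v_0 < v_1 < v_2 < v_3 < v_4. Listing each simplex with vertices in this order, K has dimension 2 with simplices:

  0-simplices (5): [v_0], [v_1], [v_2], [v_3], [v_4]
  1-simplices (10): [v_0,v_1], [v_0,v_2], [v_0,v_3], [v_0,v_4], [v_1,v_2], [v_1,v_3], [v_1,v_4], [v_2,v_3], [v_2,v_4], [v_3,v_4]
  2-simplices (5): [v_0,v_1,v_2], [v_0,v_1,v_4], [v_0,v_2,v_3], [v_1,v_3,v_4], [v_2,v_3,v_4]

Hence C_0 ≅ Z^5, C_1 ≅ Z^10, C_2 ≅ Z^5.

∂_1: C_1 → C_0 sends each edge [p,q] (with p < q) to q − p. For instance
  ∂[v_2,v_4] = [v_4] − [v_2].
As a 5×10 matrix over Z this has rank 4, with invariant factors (1,1,1,1).

∂_2: C_2 → C_1 maps a triangle to the signed sum of its edges. For instance
  ∂[v_0,v_2,v_3] = [v_2,v_3] − [v_0,v_3] + [v_0,v_2],
  ∂[v_0,v_1,v_4] = [v_1,v_4] − [v_0,v_4] + [v_0,v_1].
The 10×5 boundary matrix has rank 5 and Smith normal form diag(1,1,1,1,1).

Computing H_k = (kernel of ∂_k) / (image of ∂_{k+1}):

  H_2: rank ker ∂_2 − rank ∂_3 = (5 − 5) − 0 = 0, and there is no ∂_3, so H_2 = 0.

(K is a triangulation of the Möbius band.)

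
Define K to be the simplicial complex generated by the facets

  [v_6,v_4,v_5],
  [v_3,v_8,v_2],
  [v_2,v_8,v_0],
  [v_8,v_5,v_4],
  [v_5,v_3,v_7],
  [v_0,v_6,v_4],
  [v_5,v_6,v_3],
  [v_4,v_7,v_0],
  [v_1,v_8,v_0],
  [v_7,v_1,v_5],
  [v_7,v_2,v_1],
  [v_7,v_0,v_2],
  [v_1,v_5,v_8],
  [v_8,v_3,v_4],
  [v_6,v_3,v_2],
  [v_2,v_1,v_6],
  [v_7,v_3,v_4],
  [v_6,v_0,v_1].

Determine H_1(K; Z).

We work with the vertex ordering v_0 < v_1 < v_2 < v_3 < v_4 < v_5 < v_6 < v_7 < v_8. The simplices of K, each written with vertices in increasing order, are:

  0-simplices (9): [v_0], [v_1], [v_2], [v_3], [v_4], [v_5], [v_6], [v_7], [v_8]
  1-simplices (27): (27 of them)
  2-simplices (18): (18 of them)

Hence C_0 ≅ Z^9, C_1 ≅ Z^27, C_2 ≅ Z^18.

The boundary map ∂_1: C_1 → C_0 is given by ∂[p,q] = [q] − [p]. For instance
  ∂[v_0,v_2] = [v_2] − [v_0].
The resulting 9×27 matrix has rank 8, and its Smith normal form has invariant factors (1,1,1,1,1,1,1,1).

∂_2: C_2 → C_1 maps a triangle to the signed sum of its edges. For instance
  ∂[v_1,v_2,v_7] = [v_2,v_7] − [v_1,v_7] + [v_1,v_2],
  ∂[v_4,v_5,v_6] = [v_5,v_6] − [v_4,v_6] + [v_4,v_5].
This gives a 27×18 integer matrix of rank 18; reducing to Smith normal form yields diagonal entries (1,1,1,1,1,1,1,1,1,1,1,1,1,1,1,1,1,2).

Now H_k = ker ∂_k / im ∂_{k+1}, so:

  H_1: rank ker ∂_1 − rank ∂_2 = (27 − 8) − 18 = 1, and ∂_2 has invariant factor 2 > 1, so H_1 = Z ⊕ Z/2Z.

H_1 ≅ Z ⊕ Z/2Z.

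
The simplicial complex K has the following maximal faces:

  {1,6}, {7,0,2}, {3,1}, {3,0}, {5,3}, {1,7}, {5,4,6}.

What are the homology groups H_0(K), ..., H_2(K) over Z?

H_0 ≅ Z,  H_1 ≅ Z^2,  H_2 = 0.

Order the vertices as 0 < 1 < 2 < 3 < 4 < 5 < 6 < 7. Listing each simplex with vertices in this order, K has dimension 2 with simplices:

  0-simplices (8): [0], [1], [2], [3], [4], [5], [6], [7]
  1-simplices (11): [0,2], [0,3], [0,7], [1,3], [1,6], [1,7], [2,7], [3,5], [4,5], [4,6], [5,6]
  2-simplices (2): [0,2,7], [4,5,6]

giving chain groups C_0 ≅ Z^8, C_1 ≅ Z^11, C_2 ≅ Z^2.

∂_1: C_1 → C_0 sends each edge [p,q] (with p < q) to q − p.
The resulting 8×11 matrix has rank 7, and its Smith normal form has invariant factors (1,1,1,1,1,1,1).

The boundary map ∂_2: C_2 → C_1 maps a triangle to the signed sum of its edges. For instance
  ∂[0,2,7] = [2,7] − [0,7] + [0,2],
  ∂[4,5,6] = [5,6] − [4,6] + [4,5].
The 11×2 boundary matrix has rank 2 and Smith normal form diag(1,1).

Now H_k = ker ∂_k / im ∂_{k+1}, so:

  H_0: rank C_0 − rank ∂_1 = 8 − 7 = 1, and the invariant factors of ∂_1 are all 1, so H_0 = Z.
  H_1: rank ker ∂_1 − rank ∂_2 = (11 − 7) − 2 = 2, and the invariant factors of ∂_2 are all 1, so H_1 = Z^2.
  H_2: rank ker ∂_2 − rank ∂_3 = (2 − 2) − 0 = 0, and there is no ∂_3, so H_2 = 0.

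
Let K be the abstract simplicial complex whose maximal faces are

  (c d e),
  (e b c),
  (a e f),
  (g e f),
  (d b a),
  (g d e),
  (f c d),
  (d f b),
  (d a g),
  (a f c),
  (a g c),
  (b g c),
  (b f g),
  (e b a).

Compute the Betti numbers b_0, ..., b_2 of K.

Order the vertices as a < b < c < d < e < f < g. Listing each simplex with vertices in this order, K has dimension 2 with simplices:

  0-simplices (7): a, b, c, d, e, f, g
  1-simplices (21): ab, ac, ad, ae, af, ag, bc, bd, be, bf, bg, cd, ce, cf, cg, de, df, dg, ef, eg, fg
  2-simplices (14): abd, abe, acf, acg, adg, aef, bce, bcg, bdf, bfg, cde, cdf, deg, efg

Hence C_0 ≅ Z^7, C_1 ≅ Z^21, C_2 ≅ Z^14.

∂_1: C_1 → C_0 is given by ∂[p,q] = [q] − [p]. For instance
  ∂de = e − d.
The resulting 7×21 matrix has rank 6, and its Smith normal form has invariant factors (1,1,1,1,1,1).

Boundary ∂_2: C_2 → C_1 acts by ∂[p,q,r] = [q,r] − [p,r] + [p,q]. For instance
  ∂acg = cg − ag + ac,
  ∂bdf = df − bf + bd.
The 21×14 boundary matrix has rank 13 and Smith normal form diag(1,1,1,1,1,1,1,1,1,1,1,1,1).

Now H_k = ker ∂_k / im ∂_{k+1}, so:

  H_0: rank C_0 − rank ∂_1 = 7 − 6 = 1, and the invariant factors of ∂_1 are all 1, so H_0 ≅ Z.
  H_1: rank ker ∂_1 − rank ∂_2 = (21 − 6) − 13 = 2, and the invariant factors of ∂_2 are all 1, so H_1 ≅ Z^2.
  H_2: rank ker ∂_2 − rank ∂_3 = (14 − 13) − 0 = 1, and there is no ∂_3, so H_2 ≅ Z.

Hence the Betti numbers are b_0 = 1, b_1 = 2, b_2 = 1.

b_0 = 1, b_1 = 2, b_2 = 1.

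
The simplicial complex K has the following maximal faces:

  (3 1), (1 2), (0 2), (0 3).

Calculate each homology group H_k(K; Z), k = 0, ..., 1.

We work with the vertex ordering 0 < 1 < 2 < 3. The simplices of K, each written with vertices in increasing order, are:

  0-simplices (4): [0], [1], [2], [3]
  1-simplices (4): [0,2], [0,3], [1,2], [1,3]

so the chain groups are C_0 ≅ Z^4, C_1 ≅ Z^4.

Boundary ∂_1: C_1 → C_0 maps an edge to its endpoints' difference, ∂[p,q] = q − p. For instance
  ∂[0,2] = [2] − [0].
The 4×4 boundary matrix has rank 3 and Smith normal form diag(1,1,1).

From H_k ≅ ker(∂_k) / im(∂_{k+1}) we obtain:

  H_0: rank C_0 − rank ∂_1 = 4 − 3 = 1, and the invariant factors of ∂_1 are all 1, so H_0 ≅ Z.
  H_1: rank ker ∂_1 − rank ∂_2 = (4 − 3) − 0 = 1, and there is no ∂_2, so H_1 ≅ Z.

As a check, the Euler characteristic is 4 − 4 = 0, which agrees with 1 − 1 = 0.
(K is a triangulation of the circle S^1.)

H_0 ≅ Z,  H_1 ≅ Z.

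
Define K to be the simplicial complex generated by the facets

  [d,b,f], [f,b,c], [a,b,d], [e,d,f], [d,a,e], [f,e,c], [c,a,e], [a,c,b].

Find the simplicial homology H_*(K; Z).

Take the total order a < b < c < d < e < f on the vertex set. Then K (dimension 2) consists of the simplices:

  0-simplices (6): a, b, c, d, e, f
  1-simplices (12): ab, ac, ad, ae, bc, bd, bf, ce, cf, de, df, ef
  2-simplices (8): abc, abd, ace, ade, bcf, bdf, cef, def

so the chain groups are C_0 ≅ Z^6, C_1 ≅ Z^12, C_2 ≅ Z^8.

The boundary map ∂_1: C_1 → C_0 sends each edge [p,q] (with p < q) to q − p. For instance
  ∂de = e − d.
As a 6×12 matrix over Z this has rank 5, with invariant factors (1,1,1,1,1).

∂_2: C_2 → C_1 acts by ∂[p,q,r] = [q,r] − [p,r] + [p,q]. For instance
  ∂ade = de − ae + ad,
  ∂cef = ef − cf + ce.
The resulting 12×8 matrix has rank 7, and its Smith normal form has invariant factors (1,1,1,1,1,1,1).

Now H_k = ker ∂_k / im ∂_{k+1}, so:

  H_0: rank C_0 − rank ∂_1 = 6 − 5 = 1, and the invariant factors of ∂_1 are all 1, so H_0 ≅ Z.
  H_1: rank ker ∂_1 − rank ∂_2 = (12 − 5) − 7 = 0, and the invariant factors of ∂_2 are all 1, so H_1 ≅ 0.
  H_2: rank ker ∂_2 − rank ∂_3 = (8 − 7) − 0 = 1, and there is no ∂_3, so H_2 ≅ Z.

H_0 = Z,  H_1 = 0,  H_2 = Z.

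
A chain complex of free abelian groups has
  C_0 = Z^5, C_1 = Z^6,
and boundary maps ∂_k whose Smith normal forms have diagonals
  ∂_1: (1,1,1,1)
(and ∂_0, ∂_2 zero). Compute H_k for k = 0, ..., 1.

H_0 = Z,  H_1 = Z^2.

H_0: b_0 = 5 − 0 − 4 = 1; torsion from ∂_1 factors > 1: none. So H_0 = Z.
H_1: b_1 = 6 − 4 − 0 = 2; torsion from ∂_2 factors > 1: none. So H_1 = Z^2.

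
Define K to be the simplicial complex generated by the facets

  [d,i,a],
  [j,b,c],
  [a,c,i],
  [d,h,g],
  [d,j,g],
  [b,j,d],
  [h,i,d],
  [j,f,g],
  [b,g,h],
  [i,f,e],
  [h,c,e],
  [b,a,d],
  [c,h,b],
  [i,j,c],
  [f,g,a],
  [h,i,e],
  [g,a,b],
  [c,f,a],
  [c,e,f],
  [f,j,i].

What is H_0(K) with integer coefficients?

H_0 = Z.

We work with the vertex ordering a < b < c < d < e < f < g < h < i < j. The simplices of K, each written with vertices in increasing order, are:

  0-simplices (10): a, b, c, d, e, f, g, h, i, j
  1-simplices (30): ab, ac, ad, af, ag, ai, bc, bd, bg, bh, bj, ce, cf, ch, ci, cj, dg, dh, di, dj, ef, eh, ei, fg, fi, fj, gh, gj, hi, ij
  2-simplices (20): abd, abg, acf, aci, adi, afg, bch, bcj, bdj, bgh, cef, ceh, cij, dgh, dgj, dhi, efi, ehi, fgj, fij

Hence C_0 ≅ Z^10, C_1 ≅ Z^30, C_2 ≅ Z^20.

∂_1: C_1 → C_0 maps an edge to its endpoints' difference, ∂[p,q] = q − p.
This gives a 10×30 integer matrix of rank 9; reducing to Smith normal form yields diagonal entries (1,1,1,1,1,1,1,1,1).

∂_2: C_2 → C_1 sends each 2-simplex [p,q,r] to [q,r] − [p,r] + [p,q]. For instance
  ∂abg = bg − ag + ab,
  ∂bcj = cj − bj + bc.
The resulting 30×20 matrix has rank 20, and its Smith normal form has invariant factors (1,1,1,1,1,1,1,1,1,1,1,1,1,1,1,1,1,1,1,2).

Now H_k = ker ∂_k / im ∂_{k+1}, so:

  H_0: rank C_0 − rank ∂_1 = 10 − 9 = 1, and the invariant factors of ∂_1 are all 1, so H_0 = Z.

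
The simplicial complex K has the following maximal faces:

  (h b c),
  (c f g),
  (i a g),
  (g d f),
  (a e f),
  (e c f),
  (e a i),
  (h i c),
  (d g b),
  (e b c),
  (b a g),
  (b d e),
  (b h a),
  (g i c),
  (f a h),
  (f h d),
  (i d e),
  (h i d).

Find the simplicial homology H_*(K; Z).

We work with the vertex ordering a < b < c < d < e < f < g < h < i. The simplices of K, each written with vertices in increasing order, are:

  0-simplices (9): a, b, c, d, e, f, g, h, i
  1-simplices (27): ab, ae, af, ag, ah, ai, bc, bd, be, bg, bh, ce, cf, cg, ch, ci, de, df, dg, dh, di, ef, ei, fg, fh, gi, hi
  2-simplices (18): abg, abh, aef, aei, afh, agi, bce, bch, bde, bdg, cef, cfg, cgi, chi, dei, dfg, dfh, dhi

giving chain groups C_0 ≅ Z^9, C_1 ≅ Z^27, C_2 ≅ Z^18.

∂_1: C_1 → C_0 maps an edge to its endpoints' difference, ∂[p,q] = q − p.
This gives a 9×27 integer matrix of rank 8; reducing to Smith normal form yields diagonal entries (1,1,1,1,1,1,1,1).

∂_2: C_2 → C_1 sends each 2-simplex [p,q,r] to [q,r] − [p,r] + [p,q]. For instance
  ∂chi = hi − ci + ch,
  ∂agi = gi − ai + ag.
The resulting 27×18 matrix has rank 17, and its Smith normal form has invariant factors (1,1,1,1,1,1,1,1,1,1,1,1,1,1,1,1,1).

Now H_k = ker ∂_k / im ∂_{k+1}, so:

  H_0: rank C_0 − rank ∂_1 = 9 − 8 = 1, and the invariant factors of ∂_1 are all 1, so H_0 = Z.
  H_1: rank ker ∂_1 − rank ∂_2 = (27 − 8) − 17 = 2, and the invariant factors of ∂_2 are all 1, so H_1 = Z^2.
  H_2: rank ker ∂_2 − rank ∂_3 = (18 − 17) − 0 = 1, and there is no ∂_3, so H_2 = Z.

H_0 = Z,  H_1 = Z^2,  H_2 = Z.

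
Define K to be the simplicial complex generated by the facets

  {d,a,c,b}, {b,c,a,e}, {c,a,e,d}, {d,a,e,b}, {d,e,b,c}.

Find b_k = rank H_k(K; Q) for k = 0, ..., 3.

b_0 = 1, b_1 = 0, b_2 = 0, b_3 = 1.

K has 5 vertices, 10 edges, 10 triangles, 5 3-simplices.
rank ∂_0 = 0, rank ∂_1 = 4 ⇒ b_0 = 5 − 0 − 4 = 1; all invariant factors of ∂_1 are 1 so no torsion. So H_0 ≅ Z.
rank ∂_1 = 4, rank ∂_2 = 6 ⇒ b_1 = 10 − 4 − 6 = 0; all invariant factors of ∂_2 are 1 so no torsion. So H_1 ≅ 0.
rank ∂_2 = 6, rank ∂_3 = 4 ⇒ b_2 = 10 − 6 − 4 = 0; all invariant factors of ∂_3 are 1 so no torsion. So H_2 ≅ 0.
rank ∂_3 = 4, rank ∂_4 = 0 ⇒ b_3 = 5 − 4 − 0 = 1. So H_3 ≅ Z.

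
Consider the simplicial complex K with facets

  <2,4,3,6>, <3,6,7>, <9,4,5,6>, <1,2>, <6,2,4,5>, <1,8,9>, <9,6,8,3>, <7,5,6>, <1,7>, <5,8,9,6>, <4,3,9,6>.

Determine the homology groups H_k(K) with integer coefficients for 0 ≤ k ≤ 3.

H_0 = Z,  H_1 = Z^2,  H_2 = 0,  H_3 = 0.

K has 9 vertices, 24 edges, 20 triangles, 6 3-simplices.
rank ∂_0 = 0, rank ∂_1 = 8 ⇒ b_0 = 9 − 0 − 8 = 1; all invariant factors of ∂_1 are 1 so no torsion. So H_0 = Z.
rank ∂_1 = 8, rank ∂_2 = 14 ⇒ b_1 = 24 − 8 − 14 = 2; all invariant factors of ∂_2 are 1 so no torsion. So H_1 = Z^2.
rank ∂_2 = 14, rank ∂_3 = 6 ⇒ b_2 = 20 − 14 − 6 = 0; all invariant factors of ∂_3 are 1 so no torsion. So H_2 = 0.
rank ∂_3 = 6, rank ∂_4 = 0 ⇒ b_3 = 6 − 6 − 0 = 0. So H_3 = 0.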